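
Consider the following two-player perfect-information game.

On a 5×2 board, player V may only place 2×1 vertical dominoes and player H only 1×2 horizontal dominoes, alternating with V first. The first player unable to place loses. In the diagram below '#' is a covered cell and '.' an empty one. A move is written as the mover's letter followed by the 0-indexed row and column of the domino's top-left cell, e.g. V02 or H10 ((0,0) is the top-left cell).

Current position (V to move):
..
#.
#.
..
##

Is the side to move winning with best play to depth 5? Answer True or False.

ply 1, V at ../#./#./../## | V01=-1→.#/##/#./../##*; V11=-1→../##/##/../##; V21=-1→../#./##/.#/##
ply 2, H at .#/##/#./../## | H30=+1→.#/##/#./##/##*
ply 3: .#/##/#./##/## is terminal -1 (V); from ../#./#./../## depth 5

V winning at [../#./#./../##]: False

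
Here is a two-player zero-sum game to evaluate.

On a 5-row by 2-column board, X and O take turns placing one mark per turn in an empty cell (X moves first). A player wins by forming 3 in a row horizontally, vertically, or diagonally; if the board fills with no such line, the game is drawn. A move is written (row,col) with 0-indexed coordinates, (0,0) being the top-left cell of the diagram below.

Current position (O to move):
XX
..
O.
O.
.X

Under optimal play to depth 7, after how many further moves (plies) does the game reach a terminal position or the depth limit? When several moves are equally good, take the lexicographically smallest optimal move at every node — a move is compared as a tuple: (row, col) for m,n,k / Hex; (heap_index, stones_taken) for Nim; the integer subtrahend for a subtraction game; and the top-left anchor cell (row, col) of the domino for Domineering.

[XX/../O./O./.X] O move#1: (1,0):+1/XX/O./O./O./.X*, (1,1):+1/XX/.O/O./O./.X, (2,1):+1/XX/../OO/O./.X, (3,1):+1/XX/../O./OO/.X, (4,0):+1/XX/../O./O./OX
[XX/O./O./O./.X] end (terminal -1, X#2); searched XX/../O./O./.X to 7

PV length from [XX/../O./O./.X]: 1 ply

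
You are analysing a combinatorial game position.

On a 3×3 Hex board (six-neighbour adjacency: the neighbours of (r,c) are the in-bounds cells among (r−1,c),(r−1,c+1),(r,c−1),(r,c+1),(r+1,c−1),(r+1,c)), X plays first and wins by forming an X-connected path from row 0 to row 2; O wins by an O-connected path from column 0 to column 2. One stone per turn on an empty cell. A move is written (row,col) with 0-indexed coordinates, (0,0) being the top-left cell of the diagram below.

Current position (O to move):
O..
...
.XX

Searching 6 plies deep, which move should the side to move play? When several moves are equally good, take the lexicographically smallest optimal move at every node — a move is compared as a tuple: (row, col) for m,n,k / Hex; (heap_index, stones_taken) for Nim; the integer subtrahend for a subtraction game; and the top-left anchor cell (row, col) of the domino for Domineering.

O's best at [O../.../.XX]: (0,2)

[O../.../.XX] O move#1: (0,1):-1/OO./.../.XX, (0,2):+1/O.O/.../.XX*, (1,0):-1/O../O../.XX, (1,1):+1/O../.O./.XX, (1,2):-1/O../..O/.XX, (2,0):-1/O../.../OXX
[O.O/.../.XX] X move#2: (0,1):-1/OXO/.../.XX*, (1,0):-1/O.O/X../.XX, (1,1):-1/O.O/.X./.XX, (1,2):-1/O.O/..X/.XX, (2,0):-1/O.O/.../XXX
[OXO/.../.XX] O move#3: (1,0):-1/OXO/O../.XX, (1,1):+1/OXO/.O./.XX*, (1,2):-1/OXO/..O/.XX, (2,0):-1/OXO/.../OXX
[OXO/.O./.XX] X move#4: (1,0):-1/OXO/XO./.XX*, (1,2):-1/OXO/.OX/.XX, (2,0):-1/OXO/.O./XXX
[OXO/XO./.XX] O move#5: (1,2):-1/OXO/XOO/.XX, (2,0):+1/OXO/XO./OXX*
[OXO/XO./OXX] end (terminal -1, X#6); searched O../.../.XX to 6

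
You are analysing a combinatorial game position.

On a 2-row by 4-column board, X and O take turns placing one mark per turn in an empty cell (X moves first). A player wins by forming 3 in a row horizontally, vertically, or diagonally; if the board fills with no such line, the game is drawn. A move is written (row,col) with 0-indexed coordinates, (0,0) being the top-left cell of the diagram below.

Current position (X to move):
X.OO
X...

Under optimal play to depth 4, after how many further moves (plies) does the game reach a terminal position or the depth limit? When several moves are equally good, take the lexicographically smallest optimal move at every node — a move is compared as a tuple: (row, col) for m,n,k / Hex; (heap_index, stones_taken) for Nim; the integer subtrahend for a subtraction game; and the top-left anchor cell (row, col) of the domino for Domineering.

PV length from [X.OO/X...]: 4 plies

[X.OO/X...] X move#1: (0,1):+0/XXOO/X...*, (1,1):-1/X.OO/XX.., (1,2):-1/X.OO/X.X., (1,3):-1/X.OO/X..X
[XXOO/X...] O move#2: (1,1):+0/XXOO/XO..*, (1,2):+0/XXOO/X.O., (1,3):+0/XXOO/X..O
[XXOO/XO..] X move#3: (1,2):+0/XXOO/XOX.*, (1,3):+0/XXOO/XO.X
[XXOO/XOX.] O move#4: (1,3):+0/XXOO/XOXO*
[XXOO/XOXO] end (terminal +0, X#5); searched X.OO/X... to 4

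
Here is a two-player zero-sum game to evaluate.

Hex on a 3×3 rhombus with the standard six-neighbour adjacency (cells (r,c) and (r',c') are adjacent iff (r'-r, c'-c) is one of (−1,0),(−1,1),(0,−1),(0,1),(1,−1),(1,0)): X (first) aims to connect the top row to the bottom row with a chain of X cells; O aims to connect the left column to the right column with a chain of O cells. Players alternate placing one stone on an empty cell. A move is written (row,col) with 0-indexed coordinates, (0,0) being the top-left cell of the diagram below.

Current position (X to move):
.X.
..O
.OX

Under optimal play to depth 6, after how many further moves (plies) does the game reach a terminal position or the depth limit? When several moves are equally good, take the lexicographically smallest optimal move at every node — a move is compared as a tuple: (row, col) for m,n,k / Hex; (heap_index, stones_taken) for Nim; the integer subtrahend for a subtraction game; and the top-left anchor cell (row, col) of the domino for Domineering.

PV length from [.X./..O/.OX]: 5 plies

p1 X@[.X./..O/.OX]: (0,0)[XX./..O/.OX]-1 (0,2)[.XX/..O/.OX]-1 (1,0)[.X./X.O/.OX]-1 (1,1)[.X./.XO/.OX]-1 (2,0)[.X./..O/XOX]+1*
p2 O@[.X./..O/XOX]: (0,0)[OX./..O/XOX]-1* (0,2)[.XO/..O/XOX]-1 (1,0)[.X./O.O/XOX]-1 (1,1)[.X./.OO/XOX]-1
p3 X@[OX./..O/XOX]: (0,2)[OXX/..O/XOX]+1* (1,0)[OX./X.O/XOX]+1 (1,1)[OX./.XO/XOX]+1
p4 O@[OXX/..O/XOX]: (1,0)[OXX/O.O/XOX]-1* (1,1)[OXX/.OO/XOX]-1
p5 X@[OXX/O.O/XOX]: (1,1)[OXX/OXO/XOX]+1*
p6 O@[OXX/OXO/XOX] terminal -1; root [.X./..O/.OX] d6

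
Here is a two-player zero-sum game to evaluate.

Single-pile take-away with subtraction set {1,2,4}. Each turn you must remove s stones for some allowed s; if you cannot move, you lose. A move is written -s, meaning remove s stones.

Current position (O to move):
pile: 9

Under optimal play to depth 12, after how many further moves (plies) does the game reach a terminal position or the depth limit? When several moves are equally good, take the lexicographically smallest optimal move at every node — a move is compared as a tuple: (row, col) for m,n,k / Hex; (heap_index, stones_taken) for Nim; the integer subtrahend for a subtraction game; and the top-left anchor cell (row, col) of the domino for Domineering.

p1 O@[9]: -1[8]-1* -2[7]-1 -4[5]-1
p2 X@[8]: -1[7]-1 -2[6]+1* -4[4]-1
p3 O@[6]: -1[5]-1* -2[4]-1 -4[2]-1
p4 X@[5]: -1[4]-1 -2[3]+1* -4[1]-1
p5 O@[3]: -1[2]-1* -2[1]-1
p6 X@[2]: -1[1]-1 -2[0]+1*
p7 O@[0] terminal -1; root [9] d12

PV length from [9]: 6 plies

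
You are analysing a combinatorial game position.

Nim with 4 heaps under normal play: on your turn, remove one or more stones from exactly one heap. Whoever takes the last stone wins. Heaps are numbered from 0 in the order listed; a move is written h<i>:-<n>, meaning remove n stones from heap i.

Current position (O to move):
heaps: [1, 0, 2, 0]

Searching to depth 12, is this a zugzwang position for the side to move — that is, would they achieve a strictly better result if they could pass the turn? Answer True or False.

ply 1, O at (1,0,2,0) | h0:-1=-1→(0,0,2,0); h2:-1=+1→(1,0,1,0)*; h2:-2=-1→(1,0,0,0)
ply 2, X at (1,0,1,0) | h0:-1=-1→(0,0,1,0)*; h2:-1=-1→(1,0,0,0)
ply 3, O at (0,0,1,0) | h2:-1=+1→(0,0,0,0)*
ply 4: (0,0,0,0) is terminal -1 (X); from (1,0,2,0) depth 12
pass branch (X moves first from the same position):
  | ply 1, X at (1,0,2,0) | h0:-1=-1→(0,0,2,0); h2:-1=+1→(1,0,1,0)*; h2:-2=-1→(1,0,0,0)
  | ply 2, O at (1,0,1,0) | h0:-1=-1→(0,0,1,0)*; h2:-1=-1→(1,0,0,0)
  | ply 3, X at (0,0,1,0) | h2:-1=+1→(0,0,0,0)*
  | ply 4: (0,0,0,0) is terminal -1 (O); from (1,0,2,0) depth 12
O moving scores +1; O passing scores -1

zugzwang((1,0,2,0), O) = False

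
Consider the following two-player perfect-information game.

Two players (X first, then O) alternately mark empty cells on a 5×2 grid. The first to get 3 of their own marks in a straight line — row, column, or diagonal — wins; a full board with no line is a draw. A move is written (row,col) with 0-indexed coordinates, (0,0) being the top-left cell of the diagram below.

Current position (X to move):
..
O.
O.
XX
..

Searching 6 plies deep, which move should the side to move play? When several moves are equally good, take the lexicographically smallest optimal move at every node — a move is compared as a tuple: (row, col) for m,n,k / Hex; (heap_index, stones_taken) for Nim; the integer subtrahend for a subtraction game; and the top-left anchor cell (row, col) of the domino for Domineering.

p1 X@[../O./O./XX/..]: (0,0)[X./O./O./XX/..]+0* (0,1)[.X/O./O./XX/..]-1 (1,1)[../OX/O./XX/..]-1 (2,1)[../O./OX/XX/..]-1 (4,0)[../O./O./XX/X.]-1 (4,1)[../O./O./XX/.X]-1
p2 O@[X./O./O./XX/..]: (0,1)[XO/O./O./XX/..]-1 (1,1)[X./OO/O./XX/..]+0* (2,1)[X./O./OO/XX/..]+0 (4,0)[X./O./O./XX/O.]-1 (4,1)[X./O./O./XX/.O]+0
p3 X@[X./OO/O./XX/..]: (0,1)[XX/OO/O./XX/..]+0* (2,1)[X./OO/OX/XX/..]+0 (4,0)[X./OO/O./XX/X.]+0 (4,1)[X./OO/O./XX/.X]+0
p4 O@[XX/OO/O./XX/..]: (2,1)[XX/OO/OO/XX/..]+0* (4,0)[XX/OO/O./XX/O.]+0 (4,1)[XX/OO/O./XX/.O]+0
p5 X@[XX/OO/OO/XX/..]: (4,0)[XX/OO/OO/XX/X.]+0* (4,1)[XX/OO/OO/XX/.X]+0
p6 O@[XX/OO/OO/XX/X.]: (4,1)[XX/OO/OO/XX/XO]+0*
p7 X@[XX/OO/OO/XX/XO] terminal +0; root [../O./O./XX/..] d6

X's best at [../O./O./XX/..]: (0,0)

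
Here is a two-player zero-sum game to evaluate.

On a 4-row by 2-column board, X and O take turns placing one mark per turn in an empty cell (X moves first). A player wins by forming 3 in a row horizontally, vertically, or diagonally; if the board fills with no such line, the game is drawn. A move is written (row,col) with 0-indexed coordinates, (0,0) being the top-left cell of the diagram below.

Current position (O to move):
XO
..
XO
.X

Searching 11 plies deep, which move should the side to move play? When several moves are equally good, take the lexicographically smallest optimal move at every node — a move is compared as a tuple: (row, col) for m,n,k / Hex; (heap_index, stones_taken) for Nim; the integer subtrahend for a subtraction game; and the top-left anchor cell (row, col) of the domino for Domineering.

ply 1, O at XO/../XO/.X | (1,0)=+0→XO/O./XO/.X; (1,1)=+1→XO/.O/XO/.X*; (3,0)=-1→XO/../XO/OX
ply 2: XO/.O/XO/.X is terminal -1 (X); from XO/../XO/.X depth 11

O's best at [XO/../XO/.X]: (1,1)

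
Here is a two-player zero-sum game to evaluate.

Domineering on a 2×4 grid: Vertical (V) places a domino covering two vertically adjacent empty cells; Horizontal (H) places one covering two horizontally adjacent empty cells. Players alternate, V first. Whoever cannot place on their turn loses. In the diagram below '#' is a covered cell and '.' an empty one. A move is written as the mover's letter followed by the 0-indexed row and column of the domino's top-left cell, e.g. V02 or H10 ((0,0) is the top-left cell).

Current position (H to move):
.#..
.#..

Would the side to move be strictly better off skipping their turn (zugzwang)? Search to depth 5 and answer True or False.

ply 1, H at .#../.#.. | H02=+1→.###/.#..*; H12=+1→.#../.###
ply 2, V at .###/.#.. | V00=-1→####/##..*
ply 3, H at ####/##.. | H12=+1→####/####*
ply 4: ####/#### is terminal -1 (V); from .#../.#.. depth 5
suppose H passes — search the same position with V to move:
pass> ply 1, V at .#../.#.. | V00=-1→##../##..; V02=+1→.##./.##.*; V03=+1→.#.#/.#.#
pass> ply 2: .##./.##. is terminal -1 (H); from .#../.#.. depth 5
for H: play +1, pass -1

zugzwang(.#../.#.., H) = False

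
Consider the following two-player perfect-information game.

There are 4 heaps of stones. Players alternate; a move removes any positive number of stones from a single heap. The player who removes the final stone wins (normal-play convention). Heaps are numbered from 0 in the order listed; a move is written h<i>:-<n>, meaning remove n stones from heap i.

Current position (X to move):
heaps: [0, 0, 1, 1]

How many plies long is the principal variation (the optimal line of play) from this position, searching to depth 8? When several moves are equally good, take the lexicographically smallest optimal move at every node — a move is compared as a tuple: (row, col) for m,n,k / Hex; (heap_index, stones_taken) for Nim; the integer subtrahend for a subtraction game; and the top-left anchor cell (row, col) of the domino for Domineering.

[(0,0,1,1)] X move#1: h2:-1:-1/(0,0,0,1)*, h3:-1:-1/(0,0,1,0)
[(0,0,0,1)] O move#2: h3:-1:+1/(0,0,0,0)*
[(0,0,0,0)] end (terminal -1, X#3); searched (0,0,1,1) to 8

PV length from [(0,0,1,1)]: 2 plies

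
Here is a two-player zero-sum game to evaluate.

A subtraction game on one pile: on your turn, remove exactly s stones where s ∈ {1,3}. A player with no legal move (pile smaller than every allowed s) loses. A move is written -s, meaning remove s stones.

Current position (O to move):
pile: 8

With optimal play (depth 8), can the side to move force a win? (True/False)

p1 O@[8]: -1[7]-1* -3[5]-1
p2 X@[7]: -1[6]+1* -3[4]+1
p3 O@[6]: -1[5]-1* -3[3]-1
p4 X@[5]: -1[4]+1* -3[2]+1
p5 O@[4]: -1[3]-1* -3[1]-1
p6 X@[3]: -1[2]+1* -3[0]+1
p7 O@[2]: -1[1]-1*
p8 X@[1]: -1[0]+1*
p9 O@[0] terminal -1; root [8] d8

O winning at [8]: False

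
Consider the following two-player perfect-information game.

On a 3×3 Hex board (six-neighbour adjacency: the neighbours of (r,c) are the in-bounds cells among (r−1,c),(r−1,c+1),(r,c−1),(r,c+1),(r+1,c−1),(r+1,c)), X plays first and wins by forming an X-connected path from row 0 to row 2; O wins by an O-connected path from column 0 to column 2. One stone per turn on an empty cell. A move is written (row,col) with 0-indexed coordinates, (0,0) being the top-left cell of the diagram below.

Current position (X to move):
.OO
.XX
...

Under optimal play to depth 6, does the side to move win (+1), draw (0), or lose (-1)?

p1 X@[.OO/.XX/...]: (0,0)[XOO/.XX/...]-1* (1,0)[.OO/XXX/...]-1 (2,0)[.OO/.XX/X..]-1 (2,1)[.OO/.XX/.X.]-1 (2,2)[.OO/.XX/..X]-1
p2 O@[XOO/.XX/...]: (1,0)[XOO/OXX/...]+1* (2,0)[XOO/.XX/O..]-1 (2,1)[XOO/.XX/.O.]-1 (2,2)[XOO/.XX/..O]-1
p3 X@[XOO/OXX/...] terminal -1; root [.OO/.XX/...] d6

value(.OO/.XX/..., X) = -1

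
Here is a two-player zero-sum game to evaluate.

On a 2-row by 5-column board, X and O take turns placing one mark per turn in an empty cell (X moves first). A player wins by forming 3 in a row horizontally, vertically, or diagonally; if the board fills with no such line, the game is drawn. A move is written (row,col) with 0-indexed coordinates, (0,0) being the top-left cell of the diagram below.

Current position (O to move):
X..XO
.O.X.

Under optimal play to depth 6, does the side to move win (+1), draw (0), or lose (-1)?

value(X..XO/.O.X., O) = 0

p1 O@[X..XO/.O.X.]: (0,1)[XO.XO/.O.X.]+0* (0,2)[X.OXO/.O.X.]+0 (1,0)[X..XO/OO.X.]+0 (1,2)[X..XO/.OOX.]+0 (1,4)[X..XO/.O.XO]+0
p2 X@[XO.XO/.O.X.]: (0,2)[XOXXO/.O.X.]+0* (1,0)[XO.XO/XO.X.]+0 (1,2)[XO.XO/.OXX.]+0 (1,4)[XO.XO/.O.XX]+0
p3 O@[XOXXO/.O.X.]: (1,0)[XOXXO/OO.X.]+0* (1,2)[XOXXO/.OOX.]+0 (1,4)[XOXXO/.O.XO]+0
p4 X@[XOXXO/OO.X.]: (1,2)[XOXXO/OOXX.]+0* (1,4)[XOXXO/OO.XX]-1
p5 O@[XOXXO/OOXX.]: (1,4)[XOXXO/OOXXO]+0*
p6 X@[XOXXO/OOXXO] terminal +0; root [X..XO/.O.X.] d6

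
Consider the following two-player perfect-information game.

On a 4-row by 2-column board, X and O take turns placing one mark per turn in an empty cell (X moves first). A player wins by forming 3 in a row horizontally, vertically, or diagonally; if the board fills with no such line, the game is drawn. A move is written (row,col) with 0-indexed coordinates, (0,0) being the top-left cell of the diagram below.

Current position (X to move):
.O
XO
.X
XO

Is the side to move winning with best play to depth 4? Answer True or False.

[.O/XO/.X/XO] X move#1: (0,0):+0/XO/XO/.X/XO, (2,0):+1/.O/XO/XX/XO*
[.O/XO/XX/XO] end (terminal -1, O#2); searched .O/XO/.X/XO to 4

X winning at [.O/XO/.X/XO]: True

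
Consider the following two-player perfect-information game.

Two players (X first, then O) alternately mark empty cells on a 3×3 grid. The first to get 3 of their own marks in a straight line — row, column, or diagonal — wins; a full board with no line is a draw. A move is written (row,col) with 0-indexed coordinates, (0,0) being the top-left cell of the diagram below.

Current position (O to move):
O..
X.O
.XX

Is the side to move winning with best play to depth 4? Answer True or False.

p1 O@[O../X.O/.XX]: (0,1)[OO./X.O/.XX]-1 (0,2)[O.O/X.O/.XX]-1 (1,1)[O../XOO/.XX]-1 (2,0)[O../X.O/OXX]+0*
p2 X@[O../X.O/OXX]: (0,1)[OX./X.O/OXX]+0* (0,2)[O.X/X.O/OXX]+0 (1,1)[O../XXO/OXX]+0
p3 O@[OX./X.O/OXX]: (0,2)[OXO/X.O/OXX]-1 (1,1)[OX./XOO/OXX]+0*
p4 X@[OX./XOO/OXX]: (0,2)[OXX/XOO/OXX]+0*
p5 O@[OXX/XOO/OXX] terminal +0; root [O../X.O/.XX] d4

O winning at [O../X.O/.XX]: False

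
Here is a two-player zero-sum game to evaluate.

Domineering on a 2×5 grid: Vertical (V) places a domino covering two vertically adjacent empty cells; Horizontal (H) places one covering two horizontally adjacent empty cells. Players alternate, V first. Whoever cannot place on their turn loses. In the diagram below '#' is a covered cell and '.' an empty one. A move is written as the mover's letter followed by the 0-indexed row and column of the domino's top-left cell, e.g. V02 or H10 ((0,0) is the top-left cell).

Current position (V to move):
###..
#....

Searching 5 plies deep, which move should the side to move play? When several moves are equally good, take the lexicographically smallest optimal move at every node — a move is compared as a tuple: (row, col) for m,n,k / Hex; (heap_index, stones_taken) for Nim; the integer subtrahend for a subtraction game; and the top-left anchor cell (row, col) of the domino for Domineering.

[###../#....] V move#1: V03:+1/####./#..#.*, V04:-1/###.#/#...#
[####./#..#.] H move#2: H11:-1/####./####.*
[####./####.] V move#3: V04:+1/#####/#####*
[#####/#####] end (terminal -1, H#4); searched ###../#.... to 5

V's best at [###../#....]: V03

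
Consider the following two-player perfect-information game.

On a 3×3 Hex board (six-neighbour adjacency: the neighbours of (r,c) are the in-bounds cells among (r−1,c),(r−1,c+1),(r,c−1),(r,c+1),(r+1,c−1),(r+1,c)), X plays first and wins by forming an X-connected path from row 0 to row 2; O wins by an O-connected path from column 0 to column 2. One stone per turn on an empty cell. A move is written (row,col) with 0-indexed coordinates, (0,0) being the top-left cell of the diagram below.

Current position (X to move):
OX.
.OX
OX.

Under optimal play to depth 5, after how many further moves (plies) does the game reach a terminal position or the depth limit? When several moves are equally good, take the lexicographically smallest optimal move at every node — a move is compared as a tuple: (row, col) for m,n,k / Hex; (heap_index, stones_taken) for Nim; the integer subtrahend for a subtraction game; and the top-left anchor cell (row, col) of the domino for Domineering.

PV length from [OX./.OX/OX.]: 1 ply

[OX./.OX/OX.] X move#1: (0,2):+1/OXX/.OX/OX.*, (1,0):-1/OX./XOX/OX., (2,2):-1/OX./.OX/OXX
[OXX/.OX/OX.] end (terminal -1, O#2); searched OX./.OX/OX. to 5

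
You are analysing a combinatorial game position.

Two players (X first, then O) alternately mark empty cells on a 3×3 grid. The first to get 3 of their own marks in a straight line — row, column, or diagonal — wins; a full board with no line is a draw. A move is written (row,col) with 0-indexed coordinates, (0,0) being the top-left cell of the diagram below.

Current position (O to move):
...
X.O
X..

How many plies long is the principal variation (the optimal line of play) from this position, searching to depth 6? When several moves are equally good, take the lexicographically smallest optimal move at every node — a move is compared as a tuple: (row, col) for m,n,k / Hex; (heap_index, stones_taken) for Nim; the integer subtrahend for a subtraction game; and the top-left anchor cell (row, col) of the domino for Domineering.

ply 1, O at .../X.O/X.. | (0,0)=+0→O../X.O/X..*; (0,1)=-1→.O./X.O/X..; (0,2)=-1→..O/X.O/X..; (1,1)=-1→.../XOO/X..; (2,1)=-1→.../X.O/XO.; (2,2)=-1→.../X.O/X.O
ply 2, X at O../X.O/X.. | (0,1)=-1→OX./X.O/X..; (0,2)=+0→O.X/X.O/X..*; (1,1)=-1→O../XXO/X..; (2,1)=-1→O../X.O/XX.; (2,2)=+0→O../X.O/X.X
ply 3, O at O.X/X.O/X.. | (0,1)=-1→OOX/X.O/X..; (1,1)=+0→O.X/XOO/X..*; (2,1)=-1→O.X/X.O/XO.; (2,2)=-1→O.X/X.O/X.O
ply 4, X at O.X/XOO/X.. | (0,1)=-1→OXX/XOO/X..; (2,1)=-1→O.X/XOO/XX.; (2,2)=+0→O.X/XOO/X.X*
ply 5, O at O.X/XOO/X.X | (0,1)=-1→OOX/XOO/X.X; (2,1)=+0→O.X/XOO/XOX*
ply 6, X at O.X/XOO/XOX | (0,1)=+0→OXX/XOO/XOX*
ply 7: OXX/XOO/XOX is terminal +0 (O); from .../X.O/X.. depth 6

PV length from [.../X.O/X..]: 6 plies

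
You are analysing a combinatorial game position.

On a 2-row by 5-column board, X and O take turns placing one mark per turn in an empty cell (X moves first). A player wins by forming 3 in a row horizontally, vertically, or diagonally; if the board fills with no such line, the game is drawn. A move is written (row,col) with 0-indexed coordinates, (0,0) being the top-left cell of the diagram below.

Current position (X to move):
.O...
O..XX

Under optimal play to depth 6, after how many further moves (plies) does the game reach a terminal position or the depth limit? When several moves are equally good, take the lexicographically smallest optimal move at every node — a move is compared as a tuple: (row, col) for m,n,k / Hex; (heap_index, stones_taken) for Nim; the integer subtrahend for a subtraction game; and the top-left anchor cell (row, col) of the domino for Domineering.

[.O.../O..XX] X move#1: (0,0):+0/XO.../O..XX, (0,2):+0/.OX../O..XX, (0,3):+0/.O.X./O..XX, (0,4):-1/.O..X/O..XX, (1,1):+0/.O.../OX.XX, (1,2):+1/.O.../O.XXX*
[.O.../O.XXX] end (terminal -1, O#2); searched .O.../O..XX to 6

PV length from [.O.../O..XX]: 1 ply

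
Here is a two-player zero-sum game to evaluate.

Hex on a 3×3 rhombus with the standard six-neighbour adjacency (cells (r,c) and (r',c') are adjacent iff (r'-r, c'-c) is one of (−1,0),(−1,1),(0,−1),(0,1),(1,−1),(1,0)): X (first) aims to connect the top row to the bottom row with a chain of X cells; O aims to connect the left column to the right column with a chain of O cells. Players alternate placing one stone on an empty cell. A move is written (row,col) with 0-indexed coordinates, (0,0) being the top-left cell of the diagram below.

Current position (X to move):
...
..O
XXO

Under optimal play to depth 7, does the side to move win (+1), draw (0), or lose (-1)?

p1 X@[.../..O/XXO]: (0,0)[X../..O/XXO]+1* (0,1)[.X./..O/XXO]+1 (0,2)[..X/..O/XXO]+1 (1,0)[.../X.O/XXO]+1 (1,1)[.../.XO/XXO]+1
p2 O@[X../..O/XXO]: (0,1)[XO./..O/XXO]-1* (0,2)[X.O/..O/XXO]-1 (1,0)[X../O.O/XXO]-1 (1,1)[X../.OO/XXO]-1
p3 X@[XO./..O/XXO]: (0,2)[XOX/..O/XXO]+1* (1,0)[XO./X.O/XXO]+1 (1,1)[XO./.XO/XXO]+1
p4 O@[XOX/..O/XXO]: (1,0)[XOX/O.O/XXO]-1* (1,1)[XOX/.OO/XXO]-1
p5 X@[XOX/O.O/XXO]: (1,1)[XOX/OXO/XXO]+1*
p6 O@[XOX/OXO/XXO] terminal -1; root [.../..O/XXO] d7

value(.../..O/XXO, X) = +1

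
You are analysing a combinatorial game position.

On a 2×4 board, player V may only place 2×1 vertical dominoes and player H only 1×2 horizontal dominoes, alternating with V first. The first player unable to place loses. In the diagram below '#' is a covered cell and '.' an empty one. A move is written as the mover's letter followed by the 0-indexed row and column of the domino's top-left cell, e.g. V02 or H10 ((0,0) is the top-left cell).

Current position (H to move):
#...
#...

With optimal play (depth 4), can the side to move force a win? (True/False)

H winning at [#.../#...]: True

[#.../#...] H move#1: H01:+1/###./#...*, H02:+1/#.##/#..., H11:+1/#.../###., H12:+1/#.../#.##
[###./#...] V move#2: V03:-1/####/#..#*
[####/#..#] H move#3: H11:+1/####/####*
[####/####] end (terminal -1, V#4); searched #.../#... to 4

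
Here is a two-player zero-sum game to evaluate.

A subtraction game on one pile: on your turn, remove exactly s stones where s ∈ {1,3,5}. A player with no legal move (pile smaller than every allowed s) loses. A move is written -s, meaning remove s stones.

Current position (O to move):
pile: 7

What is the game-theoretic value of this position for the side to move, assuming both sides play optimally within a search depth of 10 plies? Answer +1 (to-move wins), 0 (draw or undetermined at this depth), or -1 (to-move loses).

value(7, O) = +1

p1 O@[7]: -1[6]+1* -3[4]+1 -5[2]+1
p2 X@[6]: -1[5]-1* -3[3]-1 -5[1]-1
p3 O@[5]: -1[4]+1* -3[2]+1 -5[0]+1
p4 X@[4]: -1[3]-1* -3[1]-1
p5 O@[3]: -1[2]+1* -3[0]+1
p6 X@[2]: -1[1]-1*
p7 O@[1]: -1[0]+1*
p8 X@[0] terminal -1; root [7] d10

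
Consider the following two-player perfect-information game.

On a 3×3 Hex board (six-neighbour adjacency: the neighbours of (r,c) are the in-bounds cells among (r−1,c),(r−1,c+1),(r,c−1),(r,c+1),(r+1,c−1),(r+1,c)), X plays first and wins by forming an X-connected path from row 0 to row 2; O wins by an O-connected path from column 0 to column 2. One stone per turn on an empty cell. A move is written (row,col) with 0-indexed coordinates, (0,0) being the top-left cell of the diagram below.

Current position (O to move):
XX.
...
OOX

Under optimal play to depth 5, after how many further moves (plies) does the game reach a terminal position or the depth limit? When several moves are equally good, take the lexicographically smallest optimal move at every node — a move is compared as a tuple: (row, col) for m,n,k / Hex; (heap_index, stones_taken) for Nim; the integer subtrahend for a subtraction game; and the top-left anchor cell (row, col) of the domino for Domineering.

ply 1, O at XX./.../OOX | (0,2)=+1→XXO/.../OOX*; (1,0)=-1→XX./O../OOX; (1,1)=+1→XX./.O./OOX; (1,2)=+1→XX./..O/OOX
ply 2, X at XXO/.../OOX | (1,0)=-1→XXO/X../OOX*; (1,1)=-1→XXO/.X./OOX; (1,2)=-1→XXO/..X/OOX
ply 3, O at XXO/X../OOX | (1,1)=+1→XXO/XO./OOX*; (1,2)=+1→XXO/X.O/OOX
ply 4: XXO/XO./OOX is terminal -1 (X); from XX./.../OOX depth 5

PV length from [XX./.../OOX]: 3 plies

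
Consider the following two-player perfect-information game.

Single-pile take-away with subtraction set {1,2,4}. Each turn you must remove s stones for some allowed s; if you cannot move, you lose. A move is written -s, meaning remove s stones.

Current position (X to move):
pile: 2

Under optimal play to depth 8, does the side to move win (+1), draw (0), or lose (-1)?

value(2, X) = +1

p1 X@[2]: -1[1]-1 -2[0]+1*
p2 O@[0] terminal -1; root [2] d8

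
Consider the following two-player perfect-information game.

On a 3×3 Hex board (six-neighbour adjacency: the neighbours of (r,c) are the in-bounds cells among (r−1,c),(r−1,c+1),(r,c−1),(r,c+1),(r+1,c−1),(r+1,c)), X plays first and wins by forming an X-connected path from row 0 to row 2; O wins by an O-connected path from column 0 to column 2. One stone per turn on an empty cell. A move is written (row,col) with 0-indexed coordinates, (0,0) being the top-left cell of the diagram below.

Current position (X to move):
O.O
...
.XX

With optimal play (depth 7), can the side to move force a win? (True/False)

ply 1, X at O.O/.../.XX | (0,1)=-1→OXO/.../.XX*; (1,0)=-1→O.O/X../.XX; (1,1)=-1→O.O/.X./.XX; (1,2)=-1→O.O/..X/.XX; (2,0)=-1→O.O/.../XXX
ply 2, O at OXO/.../.XX | (1,0)=-1→OXO/O../.XX; (1,1)=+1→OXO/.O./.XX*; (1,2)=-1→OXO/..O/.XX; (2,0)=-1→OXO/.../OXX
ply 3, X at OXO/.O./.XX | (1,0)=-1→OXO/XO./.XX*; (1,2)=-1→OXO/.OX/.XX; (2,0)=-1→OXO/.O./XXX
ply 4, O at OXO/XO./.XX | (1,2)=-1→OXO/XOO/.XX; (2,0)=+1→OXO/XO./OXX*
ply 5: OXO/XO./OXX is terminal -1 (X); from O.O/.../.XX depth 7

X winning at [O.O/.../.XX]: False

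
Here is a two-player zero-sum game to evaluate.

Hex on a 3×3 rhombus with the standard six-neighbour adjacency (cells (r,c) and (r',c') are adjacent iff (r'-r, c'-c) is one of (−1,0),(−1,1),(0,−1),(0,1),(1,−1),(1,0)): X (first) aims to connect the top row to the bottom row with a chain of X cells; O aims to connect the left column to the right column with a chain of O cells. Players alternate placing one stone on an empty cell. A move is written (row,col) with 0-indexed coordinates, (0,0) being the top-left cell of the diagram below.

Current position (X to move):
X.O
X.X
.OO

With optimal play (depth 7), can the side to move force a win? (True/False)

X winning at [X.O/X.X/.OO]: True

ply 1, X at X.O/X.X/.OO | (0,1)=-1→XXO/X.X/.OO; (1,1)=-1→X.O/XXX/.OO; (2,0)=+1→X.O/X.X/XOO*
ply 2: X.O/X.X/XOO is terminal -1 (O); from X.O/X.X/.OO depth 7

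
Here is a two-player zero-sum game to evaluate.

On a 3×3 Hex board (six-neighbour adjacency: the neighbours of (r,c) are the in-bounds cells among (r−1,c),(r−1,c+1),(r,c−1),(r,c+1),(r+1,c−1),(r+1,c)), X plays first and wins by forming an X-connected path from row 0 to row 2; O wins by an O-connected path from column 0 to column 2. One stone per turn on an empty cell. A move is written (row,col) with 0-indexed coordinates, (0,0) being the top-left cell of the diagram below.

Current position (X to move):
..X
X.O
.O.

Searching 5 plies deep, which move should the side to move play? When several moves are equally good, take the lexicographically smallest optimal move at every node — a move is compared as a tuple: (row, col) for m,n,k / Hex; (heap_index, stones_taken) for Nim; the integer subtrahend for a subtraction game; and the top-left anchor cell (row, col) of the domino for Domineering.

X's best at [..X/X.O/.O.]: (2,0)

[..X/X.O/.O.] X move#1: (0,0):-1/X.X/X.O/.O., (0,1):-1/.XX/X.O/.O., (1,1):-1/..X/XXO/.O., (2,0):+1/..X/X.O/XO.*, (2,2):-1/..X/X.O/.OX
[..X/X.O/XO.] O move#2: (0,0):-1/O.X/X.O/XO.*, (0,1):-1/.OX/X.O/XO., (1,1):-1/..X/XOO/XO., (2,2):-1/..X/X.O/XOO
[O.X/X.O/XO.] X move#3: (0,1):+1/OXX/X.O/XO.*, (1,1):+1/O.X/XXO/XO., (2,2):+1/O.X/X.O/XOX
[OXX/X.O/XO.] end (terminal -1, O#4); searched ..X/X.O/.O. to 5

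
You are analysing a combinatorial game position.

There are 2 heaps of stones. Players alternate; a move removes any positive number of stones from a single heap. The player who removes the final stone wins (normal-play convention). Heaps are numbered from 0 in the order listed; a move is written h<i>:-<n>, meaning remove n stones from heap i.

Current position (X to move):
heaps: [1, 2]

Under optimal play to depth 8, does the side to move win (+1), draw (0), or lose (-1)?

value((1,2), X) = +1

ply 1, X at (1,2) | h0:-1=-1→(0,2); h1:-1=+1→(1,1)*; h1:-2=-1→(1,0)
ply 2, O at (1,1) | h0:-1=-1→(0,1)*; h1:-1=-1→(1,0)
ply 3, X at (0,1) | h1:-1=+1→(0,0)*
ply 4: (0,0) is terminal -1 (O); from (1,2) depth 8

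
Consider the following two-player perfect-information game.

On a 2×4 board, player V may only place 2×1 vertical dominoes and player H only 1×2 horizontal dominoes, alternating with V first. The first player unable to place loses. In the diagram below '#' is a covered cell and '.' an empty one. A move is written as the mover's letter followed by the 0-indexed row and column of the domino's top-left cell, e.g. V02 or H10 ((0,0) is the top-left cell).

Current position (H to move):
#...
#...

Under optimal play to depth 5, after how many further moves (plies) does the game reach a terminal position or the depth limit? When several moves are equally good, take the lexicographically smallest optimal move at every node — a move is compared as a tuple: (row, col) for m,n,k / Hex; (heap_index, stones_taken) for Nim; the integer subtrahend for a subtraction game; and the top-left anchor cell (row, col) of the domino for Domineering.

PV length from [#.../#...]: 3 plies

ply 1, H at #.../#... | H01=+1→###./#...*; H02=+1→#.##/#...; H11=+1→#.../###.; H12=+1→#.../#.##
ply 2, V at ###./#... | V03=-1→####/#..#*
ply 3, H at ####/#..# | H11=+1→####/####*
ply 4: ####/#### is terminal -1 (V); from #.../#... depth 5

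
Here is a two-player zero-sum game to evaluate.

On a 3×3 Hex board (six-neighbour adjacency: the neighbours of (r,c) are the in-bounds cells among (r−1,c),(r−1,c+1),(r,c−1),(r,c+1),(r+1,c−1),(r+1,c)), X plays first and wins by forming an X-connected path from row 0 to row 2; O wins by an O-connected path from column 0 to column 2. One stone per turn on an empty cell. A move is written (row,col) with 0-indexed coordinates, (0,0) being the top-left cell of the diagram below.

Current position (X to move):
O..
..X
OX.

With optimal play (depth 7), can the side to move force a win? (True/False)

X winning at [O../..X/OX.]: True

p1 X@[O../..X/OX.]: (0,1)[OX./..X/OX.]+1* (0,2)[O.X/..X/OX.]+1 (1,0)[O../X.X/OX.]-1 (1,1)[O../.XX/OX.]+1 (2,2)[O../..X/OXX]-1
p2 O@[OX./..X/OX.]: (0,2)[OXO/..X/OX.]-1* (1,0)[OX./O.X/OX.]-1 (1,1)[OX./.OX/OX.]-1 (2,2)[OX./..X/OXO]-1
p3 X@[OXO/..X/OX.]: (1,0)[OXO/X.X/OX.]-1 (1,1)[OXO/.XX/OX.]+1* (2,2)[OXO/..X/OXX]-1
p4 O@[OXO/.XX/OX.] terminal -1; root [O../..X/OX.] d7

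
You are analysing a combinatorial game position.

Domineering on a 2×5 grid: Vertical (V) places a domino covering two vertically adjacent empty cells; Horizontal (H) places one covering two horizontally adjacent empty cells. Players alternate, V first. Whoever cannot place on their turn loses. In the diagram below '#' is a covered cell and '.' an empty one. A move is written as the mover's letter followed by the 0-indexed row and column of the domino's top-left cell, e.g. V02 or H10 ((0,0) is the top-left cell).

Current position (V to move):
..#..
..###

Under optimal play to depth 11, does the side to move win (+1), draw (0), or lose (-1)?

value(..#../..###, V) = +1

[..#../..###] V move#1: V00:+1/#.#../#.###*, V01:+1/.##../.####
[#.#../#.###] H move#2: H03:-1/#.###/#.###*
[#.###/#.###] V move#3: V01:+1/#####/#####*
[#####/#####] end (terminal -1, H#4); searched ..#../..### to 11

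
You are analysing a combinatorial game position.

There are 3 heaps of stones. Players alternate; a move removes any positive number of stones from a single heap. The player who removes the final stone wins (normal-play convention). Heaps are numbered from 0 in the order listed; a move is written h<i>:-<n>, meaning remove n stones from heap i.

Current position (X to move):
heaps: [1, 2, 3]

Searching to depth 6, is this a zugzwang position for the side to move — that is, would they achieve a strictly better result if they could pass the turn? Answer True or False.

[(1,2,3)] X move#1: h0:-1:-1/(0,2,3)*, h1:-1:-1/(1,1,3), h1:-2:-1/(1,0,3), h2:-1:-1/(1,2,2), h2:-2:-1/(1,2,1), h2:-3:-1/(1,2,0)
[(0,2,3)] O move#2: h1:-1:-1/(0,1,3), h1:-2:-1/(0,0,3), h2:-1:+1/(0,2,2)*, h2:-2:-1/(0,2,1), h2:-3:-1/(0,2,0)
[(0,2,2)] X move#3: h1:-1:-1/(0,1,2)*, h1:-2:-1/(0,0,2), h2:-1:-1/(0,2,1), h2:-2:-1/(0,2,0)
[(0,1,2)] O move#4: h1:-1:-1/(0,0,2), h2:-1:+1/(0,1,1)*, h2:-2:-1/(0,1,0)
[(0,1,1)] X move#5: h1:-1:-1/(0,0,1)*, h2:-1:-1/(0,1,0)
[(0,0,1)] O move#6: h2:-1:+1/(0,0,0)*
[(0,0,0)] end (terminal -1, X#7); searched (1,2,3) to 6
pass branch (O moves first from the same position):
  | [(1,2,3)] O move#1: h0:-1:-1/(0,2,3)*, h1:-1:-1/(1,1,3), h1:-2:-1/(1,0,3), h2:-1:-1/(1,2,2), h2:-2:-1/(1,2,1), h2:-3:-1/(1,2,0)
  | [(0,2,3)] X move#2: h1:-1:-1/(0,1,3), h1:-2:-1/(0,0,3), h2:-1:+1/(0,2,2)*, h2:-2:-1/(0,2,1), h2:-3:-1/(0,2,0)
  | [(0,2,2)] O move#3: h1:-1:-1/(0,1,2)*, h1:-2:-1/(0,0,2), h2:-1:-1/(0,2,1), h2:-2:-1/(0,2,0)
  | [(0,1,2)] X move#4: h1:-1:-1/(0,0,2), h2:-1:+1/(0,1,1)*, h2:-2:-1/(0,1,0)
  | [(0,1,1)] O move#5: h1:-1:-1/(0,0,1)*, h2:-1:-1/(0,1,0)
  | [(0,0,1)] X move#6: h2:-1:+1/(0,0,0)*
  | [(0,0,0)] end (terminal -1, O#7); searched (1,2,3) to 6
X moving scores -1; X passing scores +1

zugzwang((1,2,3), X) = True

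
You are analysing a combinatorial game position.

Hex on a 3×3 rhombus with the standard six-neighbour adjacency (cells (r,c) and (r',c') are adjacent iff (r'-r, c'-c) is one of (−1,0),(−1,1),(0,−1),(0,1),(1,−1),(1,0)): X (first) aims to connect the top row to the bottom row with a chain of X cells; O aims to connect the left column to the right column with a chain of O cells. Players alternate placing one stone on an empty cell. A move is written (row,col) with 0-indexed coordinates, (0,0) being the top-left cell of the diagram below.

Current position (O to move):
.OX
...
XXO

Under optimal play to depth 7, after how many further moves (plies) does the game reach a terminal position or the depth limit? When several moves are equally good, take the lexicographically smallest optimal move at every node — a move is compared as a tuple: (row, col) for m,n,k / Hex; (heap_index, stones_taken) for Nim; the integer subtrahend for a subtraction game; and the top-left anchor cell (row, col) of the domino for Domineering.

PV length from [.OX/.../XXO]: 4 plies

ply 1, O at .OX/.../XXO | (0,0)=-1→OOX/.../XXO*; (1,0)=-1→.OX/O../XXO; (1,1)=-1→.OX/.O./XXO; (1,2)=-1→.OX/..O/XXO
ply 2, X at OOX/.../XXO | (1,0)=+1→OOX/X../XXO*; (1,1)=+1→OOX/.X./XXO; (1,2)=+1→OOX/..X/XXO
ply 3, O at OOX/X../XXO | (1,1)=-1→OOX/XO./XXO*; (1,2)=-1→OOX/X.O/XXO
ply 4, X at OOX/XO./XXO | (1,2)=+1→OOX/XOX/XXO*
ply 5: OOX/XOX/XXO is terminal -1 (O); from .OX/.../XXO depth 7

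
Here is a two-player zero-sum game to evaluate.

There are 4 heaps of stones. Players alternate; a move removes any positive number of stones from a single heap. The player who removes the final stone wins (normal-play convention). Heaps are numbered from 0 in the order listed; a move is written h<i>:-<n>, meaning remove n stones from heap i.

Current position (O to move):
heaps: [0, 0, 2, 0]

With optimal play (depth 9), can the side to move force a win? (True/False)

O winning at [(0,0,2,0)]: True

p1 O@[(0,0,2,0)]: h2:-1[(0,0,1,0)]-1 h2:-2[(0,0,0,0)]+1*
p2 X@[(0,0,0,0)] terminal -1; root [(0,0,2,0)] d9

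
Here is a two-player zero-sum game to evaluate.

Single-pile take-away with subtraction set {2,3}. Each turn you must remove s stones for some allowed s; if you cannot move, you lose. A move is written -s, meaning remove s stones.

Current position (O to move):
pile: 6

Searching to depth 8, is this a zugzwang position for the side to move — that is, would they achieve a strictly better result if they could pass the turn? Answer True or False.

zugzwang(6, O) = True

[6] O move#1: -2:-1/4*, -3:-1/3
[4] X move#2: -2:-1/2, -3:+1/1*
[1] end (terminal -1, O#3); searched 6 to 8
if O skipped the turn, X would face:
~ [6] X move#1: -2:-1/4*, -3:-1/3
~ [4] O move#2: -2:-1/2, -3:+1/1*
~ [1] end (terminal -1, X#3); searched 6 to 8
compare (O): move=-1 vs pass=+1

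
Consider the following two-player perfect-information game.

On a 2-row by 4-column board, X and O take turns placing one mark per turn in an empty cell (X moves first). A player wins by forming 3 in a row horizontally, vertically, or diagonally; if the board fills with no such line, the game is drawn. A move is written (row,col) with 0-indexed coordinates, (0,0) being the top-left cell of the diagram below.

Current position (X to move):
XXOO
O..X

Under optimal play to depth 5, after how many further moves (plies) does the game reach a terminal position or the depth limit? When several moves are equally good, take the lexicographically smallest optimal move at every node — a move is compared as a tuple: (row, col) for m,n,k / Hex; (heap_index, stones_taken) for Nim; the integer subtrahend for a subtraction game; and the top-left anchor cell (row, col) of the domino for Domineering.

PV length from [XXOO/O..X]: 2 plies

p1 X@[XXOO/O..X]: (1,1)[XXOO/OX.X]+0* (1,2)[XXOO/O.XX]+0
p2 O@[XXOO/OX.X]: (1,2)[XXOO/OXOX]+0*
p3 X@[XXOO/OXOX] terminal +0; root [XXOO/O..X] d5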